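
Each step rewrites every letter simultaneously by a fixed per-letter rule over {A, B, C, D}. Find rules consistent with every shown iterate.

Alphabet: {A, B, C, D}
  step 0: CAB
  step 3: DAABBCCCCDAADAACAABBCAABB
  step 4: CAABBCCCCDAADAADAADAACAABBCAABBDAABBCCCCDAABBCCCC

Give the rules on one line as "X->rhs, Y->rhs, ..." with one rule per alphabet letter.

A->B, B->CC, C->DAA, D->CAA

  step 3 ⇒ step 4: DAABBCCCCDAADAACAABBCAABB ⇒ CAA·B·B·CC·CC·DAA·DAA·DAA·DAA·CAA·B·B·CAA·B·B·DAA·B·B·CC·CC·DAA·B·B·CC·CC
    A ↦ B
    B ↦ CC
    C ↦ DAA
    D ↦ CAA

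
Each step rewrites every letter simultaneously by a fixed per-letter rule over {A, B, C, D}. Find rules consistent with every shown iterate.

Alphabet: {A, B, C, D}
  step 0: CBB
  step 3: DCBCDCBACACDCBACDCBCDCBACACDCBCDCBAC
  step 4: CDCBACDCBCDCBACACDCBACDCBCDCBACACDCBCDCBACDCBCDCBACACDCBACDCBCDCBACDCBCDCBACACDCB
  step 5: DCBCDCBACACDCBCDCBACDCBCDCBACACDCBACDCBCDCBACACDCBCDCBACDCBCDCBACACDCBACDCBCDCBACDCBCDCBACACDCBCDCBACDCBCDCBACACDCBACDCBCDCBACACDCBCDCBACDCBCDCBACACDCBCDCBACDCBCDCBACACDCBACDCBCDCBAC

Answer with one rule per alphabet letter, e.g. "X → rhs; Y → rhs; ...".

  step 4 ⇒ step 5: CDCBACDCBCDCBACACDCBACDCBCDCBACACDCBCDCBACDCBCDCBACACDCBACDCBCDCBACDCBCDCBACACDCB ⇒ DCB·C·DCB·AC·AC·DCB·C·DCB·AC·DCB·C·DCB·AC·AC·DCB·AC·DCB·C·DCB·AC·AC·DCB·C·DCB·AC·DCB·C·DCB·AC·AC·DCB·AC·DCB·C·DCB·AC·DCB·C·DCB·AC·AC·DCB·C·DCB·AC·DCB·C·DCB·AC·AC·DCB·AC·DCB·C·DCB·AC·AC·DCB·C·DCB·AC·DCB·C·DCB·AC·AC·DCB·C·DCB·AC·DCB·C·DCB·AC·AC·DCB·AC·DCB·C·DCB·AC
    A ↦ AC
    B ↦ AC
    C ↦ DCB
    D ↦ C

A->AC, B->AC, C->DCB, D->C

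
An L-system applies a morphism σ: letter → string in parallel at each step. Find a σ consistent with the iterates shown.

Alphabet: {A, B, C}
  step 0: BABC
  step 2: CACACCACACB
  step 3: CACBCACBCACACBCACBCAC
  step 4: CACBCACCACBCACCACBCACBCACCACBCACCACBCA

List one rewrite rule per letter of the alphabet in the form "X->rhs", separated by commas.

  step 3 ⇒ step 4: CACBCACBCACACBCACBCAC ⇒ CA·CB·CA·C·CA·CB·CA·C·CA·CB·CA·CB·CA·C·CA·CB·CA·C·CA·CB·CA
    A ↦ CB
    B ↦ C
    C ↦ CA

A->CB, B->C, C->CA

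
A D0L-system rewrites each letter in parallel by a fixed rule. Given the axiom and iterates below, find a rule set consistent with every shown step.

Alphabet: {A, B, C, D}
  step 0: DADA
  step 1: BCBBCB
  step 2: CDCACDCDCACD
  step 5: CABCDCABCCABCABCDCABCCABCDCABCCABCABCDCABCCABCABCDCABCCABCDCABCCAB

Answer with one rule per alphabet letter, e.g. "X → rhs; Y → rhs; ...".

  step 1 ⇒ step 2: BCBBCB ⇒ CD·CA·CD·CD·CA·CD
    B ↦ CD
    C ↦ CA
  step 0 ⇒ step 1: DADA ⇒ BC·B·BC·B
    A ↦ B
  step 0 ⇒ step 1: DADA ⇒ BC·B·BC·B
    D ↦ BC

A->B, B->CD, C->CA, D->BC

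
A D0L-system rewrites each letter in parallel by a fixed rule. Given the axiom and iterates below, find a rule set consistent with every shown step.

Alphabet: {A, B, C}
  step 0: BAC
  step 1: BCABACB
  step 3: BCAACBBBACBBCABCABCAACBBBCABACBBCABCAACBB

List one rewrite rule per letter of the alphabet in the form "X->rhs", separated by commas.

A->B, B->BCA, C->ACB

  step 0 ⇒ step 1: BAC ⇒ BCA·B·ACB
    A ↦ B
    B ↦ BCA
    C ↦ ACB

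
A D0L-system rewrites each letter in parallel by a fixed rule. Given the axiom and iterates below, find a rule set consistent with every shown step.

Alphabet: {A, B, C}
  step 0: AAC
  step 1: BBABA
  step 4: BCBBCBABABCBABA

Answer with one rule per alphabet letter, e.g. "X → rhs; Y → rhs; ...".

A->B, B->C, C->ABA

  step 0 ⇒ step 1: AAC ⇒ B·B·ABA
    A ↦ B
    C ↦ ABA
    B ↦ C  (constrained at step 1)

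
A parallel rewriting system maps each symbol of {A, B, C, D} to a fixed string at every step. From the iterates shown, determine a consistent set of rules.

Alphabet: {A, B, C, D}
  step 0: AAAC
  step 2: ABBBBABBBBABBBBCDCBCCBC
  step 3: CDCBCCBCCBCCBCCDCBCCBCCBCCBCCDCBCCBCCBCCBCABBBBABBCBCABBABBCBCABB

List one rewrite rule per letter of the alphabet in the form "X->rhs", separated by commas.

  step 2 ⇒ step 3: ABBBBABBBBABBBBCDCBCCBC ⇒ CD·CBC·CBC·CBC·CBC·CD·CBC·CBC·CBC·CBC·CD·CBC·CBC·CBC·CBC·ABB·BB·ABB·CBC·ABB·ABB·CBC·ABB
    A ↦ CD
    B ↦ CBC
    C ↦ ABB
    D ↦ BB

A->CD, B->CBC, C->ABB, D->BB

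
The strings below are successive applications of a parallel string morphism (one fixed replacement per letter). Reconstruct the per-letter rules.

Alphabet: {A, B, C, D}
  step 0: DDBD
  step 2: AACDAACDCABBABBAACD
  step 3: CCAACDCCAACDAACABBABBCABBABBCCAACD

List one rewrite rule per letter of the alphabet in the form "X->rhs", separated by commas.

A->C, B->ABB, C->AA, D->CD

  step 2 ⇒ step 3: AACDAACDCABBABBAACD ⇒ C·C·AA·CD·C·C·AA·CD·AA·C·ABB·ABB·C·ABB·ABB·C·C·AA·CD
    A ↦ C
    B ↦ ABB
    C ↦ AA
    D ↦ CD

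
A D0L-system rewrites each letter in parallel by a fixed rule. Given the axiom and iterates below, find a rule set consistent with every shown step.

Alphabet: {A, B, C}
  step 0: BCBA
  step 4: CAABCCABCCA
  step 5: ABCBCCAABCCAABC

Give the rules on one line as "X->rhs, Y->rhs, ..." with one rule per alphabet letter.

A->BC, B->C, C->A

  step 4 ⇒ step 5: CAABCCABCCA ⇒ A·BC·BC·C·A·A·BC·C·A·A·BC
    A ↦ BC
    B ↦ C
    C ↦ A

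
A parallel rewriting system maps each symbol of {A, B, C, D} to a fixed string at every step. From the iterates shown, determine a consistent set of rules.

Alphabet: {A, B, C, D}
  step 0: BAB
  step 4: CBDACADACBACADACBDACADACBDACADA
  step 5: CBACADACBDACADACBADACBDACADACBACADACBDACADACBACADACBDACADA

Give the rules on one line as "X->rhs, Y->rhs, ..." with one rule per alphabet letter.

  step 4 ⇒ step 5: CBDACADACBACADACBDACADACBDACADA ⇒ CB·A·CA·DA·CB·DA·CA·DA·CB·A·DA·CB·DA·CA·DA·CB·A·CA·DA·CB·DA·CA·DA·CB·A·CA·DA·CB·DA·CA·DA
    A ↦ DA
    B ↦ A
    C ↦ CB
    D ↦ CA

A->DA, B->A, C->CB, D->CA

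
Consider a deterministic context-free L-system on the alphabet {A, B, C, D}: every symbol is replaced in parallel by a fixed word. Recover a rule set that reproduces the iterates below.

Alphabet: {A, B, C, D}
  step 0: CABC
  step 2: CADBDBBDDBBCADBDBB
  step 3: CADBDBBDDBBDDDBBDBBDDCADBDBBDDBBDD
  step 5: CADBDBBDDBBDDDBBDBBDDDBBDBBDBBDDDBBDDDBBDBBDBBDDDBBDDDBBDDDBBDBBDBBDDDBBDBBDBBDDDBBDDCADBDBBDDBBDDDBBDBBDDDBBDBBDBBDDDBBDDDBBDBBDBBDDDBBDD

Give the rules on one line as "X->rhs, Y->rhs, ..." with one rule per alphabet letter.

A->B, B->D, C->CAD, D->DBB

  step 2 ⇒ step 3: CADBDBBDDBBCADBDBB ⇒ CAD·B·DBB·D·DBB·D·D·DBB·DBB·D·D·CAD·B·DBB·D·DBB·D·D
    A ↦ B
    B ↦ D
    C ↦ CAD
    D ↦ DBB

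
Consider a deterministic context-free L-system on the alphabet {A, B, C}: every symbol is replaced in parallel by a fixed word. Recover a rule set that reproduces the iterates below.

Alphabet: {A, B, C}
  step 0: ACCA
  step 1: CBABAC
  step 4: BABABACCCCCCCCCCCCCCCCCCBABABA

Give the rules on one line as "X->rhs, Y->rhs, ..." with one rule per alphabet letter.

  step 0 ⇒ step 1: ACCA ⇒ C·BA·BA·C
    A ↦ C
    C ↦ BA
    B ↦ CC  (constrained at step 1)

A->C, B->CC, C->BA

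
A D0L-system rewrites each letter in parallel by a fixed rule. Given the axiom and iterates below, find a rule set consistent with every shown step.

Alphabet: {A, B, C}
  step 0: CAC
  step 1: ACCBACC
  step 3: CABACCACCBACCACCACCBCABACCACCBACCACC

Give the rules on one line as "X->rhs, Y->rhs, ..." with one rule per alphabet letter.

A->B, B->CA, C->ACC

  step 0 ⇒ step 1: CAC ⇒ ACC·B·ACC
    A ↦ B
    C ↦ ACC
    B ↦ CA  (constrained at step 1)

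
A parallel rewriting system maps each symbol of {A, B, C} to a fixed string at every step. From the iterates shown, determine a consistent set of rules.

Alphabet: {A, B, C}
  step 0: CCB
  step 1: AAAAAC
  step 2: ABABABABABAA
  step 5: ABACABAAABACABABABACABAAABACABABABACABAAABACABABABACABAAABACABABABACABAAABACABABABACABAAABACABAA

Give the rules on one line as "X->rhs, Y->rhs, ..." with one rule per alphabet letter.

A->AB, B->AC, C->AA

  step 1 ⇒ step 2: AAAAAC ⇒ AB·AB·AB·AB·AB·AA
    A ↦ AB
    C ↦ AA
  step 0 ⇒ step 1: CCB ⇒ AA·AA·AC
    B ↦ AC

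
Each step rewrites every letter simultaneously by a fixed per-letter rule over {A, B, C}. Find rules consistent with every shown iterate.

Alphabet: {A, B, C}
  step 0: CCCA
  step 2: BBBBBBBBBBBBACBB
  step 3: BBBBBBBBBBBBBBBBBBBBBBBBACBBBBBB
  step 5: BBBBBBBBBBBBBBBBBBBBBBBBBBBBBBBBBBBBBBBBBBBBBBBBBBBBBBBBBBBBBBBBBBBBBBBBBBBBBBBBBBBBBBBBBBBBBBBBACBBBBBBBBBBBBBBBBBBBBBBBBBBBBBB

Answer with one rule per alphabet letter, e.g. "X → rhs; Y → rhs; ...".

A->AC, B->BB, C->BB

  step 2 ⇒ step 3: BBBBBBBBBBBBACBB ⇒ BB·BB·BB·BB·BB·BB·BB·BB·BB·BB·BB·BB·AC·BB·BB·BB
    A ↦ AC
    B ↦ BB
    C ↦ BB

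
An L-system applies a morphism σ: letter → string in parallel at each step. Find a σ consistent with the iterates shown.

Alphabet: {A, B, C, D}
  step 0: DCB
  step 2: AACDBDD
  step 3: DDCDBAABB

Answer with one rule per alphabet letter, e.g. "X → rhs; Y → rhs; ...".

A->D, B->AA, C->CD, D->B

  step 2 ⇒ step 3: AACDBDD ⇒ D·D·CD·B·AA·B·B
    A ↦ D
    B ↦ AA
    C ↦ CD
    D ↦ B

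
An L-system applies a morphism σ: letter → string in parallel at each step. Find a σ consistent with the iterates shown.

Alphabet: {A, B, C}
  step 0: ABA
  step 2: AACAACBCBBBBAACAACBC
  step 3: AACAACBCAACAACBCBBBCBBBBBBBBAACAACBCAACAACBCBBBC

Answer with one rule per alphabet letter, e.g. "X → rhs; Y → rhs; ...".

A->AAC, B->BB, C->BC

  step 2 ⇒ step 3: AACAACBCBBBBAACAACBC ⇒ AAC·AAC·BC·AAC·AAC·BC·BB·BC·BB·BB·BB·BB·AAC·AAC·BC·AAC·AAC·BC·BB·BC
    A ↦ AAC
    B ↦ BB
    C ↦ BC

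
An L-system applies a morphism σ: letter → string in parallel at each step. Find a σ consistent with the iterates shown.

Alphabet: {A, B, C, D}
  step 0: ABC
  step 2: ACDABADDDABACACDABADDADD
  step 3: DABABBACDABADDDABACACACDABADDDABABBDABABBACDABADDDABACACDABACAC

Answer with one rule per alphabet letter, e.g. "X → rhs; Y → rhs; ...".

  step 2 ⇒ step 3: ACDABADDDABACACDABADDADD ⇒ DAB·ABB·AC·DAB·ADD·DAB·AC·AC·AC·DAB·ADD·DAB·ABB·DAB·ABB·AC·DAB·ADD·DAB·AC·AC·DAB·AC·AC
    A ↦ DAB
    B ↦ ADD
    C ↦ ABB
    D ↦ AC

A->DAB, B->ADD, C->ABB, D->AC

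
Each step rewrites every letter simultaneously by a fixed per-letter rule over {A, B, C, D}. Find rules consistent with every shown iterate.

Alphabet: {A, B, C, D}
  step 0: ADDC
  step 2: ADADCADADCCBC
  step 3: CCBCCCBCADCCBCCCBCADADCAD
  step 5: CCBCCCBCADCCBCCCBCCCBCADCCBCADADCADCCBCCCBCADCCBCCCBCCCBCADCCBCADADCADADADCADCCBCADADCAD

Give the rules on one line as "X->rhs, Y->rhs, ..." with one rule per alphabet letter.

A->CCB, B->C, C->AD, D->C

  step 2 ⇒ step 3: ADADCADADCCBC ⇒ CCB·C·CCB·C·AD·CCB·C·CCB·C·AD·AD·C·AD
    A ↦ CCB
    B ↦ C
    C ↦ AD
    D ↦ C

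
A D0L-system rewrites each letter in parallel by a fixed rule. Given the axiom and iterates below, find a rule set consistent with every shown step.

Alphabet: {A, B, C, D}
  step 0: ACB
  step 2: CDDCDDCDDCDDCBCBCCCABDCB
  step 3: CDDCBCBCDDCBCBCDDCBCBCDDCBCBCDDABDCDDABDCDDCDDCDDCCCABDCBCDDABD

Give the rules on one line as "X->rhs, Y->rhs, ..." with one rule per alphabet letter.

  step 2 ⇒ step 3: CDDCDDCDDCDDCBCBCCCABDCB ⇒ CDD·CB·CB·CDD·CB·CB·CDD·CB·CB·CDD·CB·CB·CDD·ABD·CDD·ABD·CDD·CDD·CDD·CCC·ABD·CB·CDD·ABD
    A ↦ CCC
    B ↦ ABD
    C ↦ CDD
    D ↦ CB

A->CCC, B->ABD, C->CDD, D->CB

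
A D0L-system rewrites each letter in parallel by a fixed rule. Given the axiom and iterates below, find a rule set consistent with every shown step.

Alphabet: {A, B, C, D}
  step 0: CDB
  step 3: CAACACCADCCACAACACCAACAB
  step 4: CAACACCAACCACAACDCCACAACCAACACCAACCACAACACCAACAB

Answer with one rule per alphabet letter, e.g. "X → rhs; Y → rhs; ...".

  step 3 ⇒ step 4: CAACACCADCCACAACACCAACAB ⇒ CA·AC·AC·CA·AC·CA·CA·AC·DC·CA·CA·AC·CA·AC·AC·CA·AC·CA·CA·AC·AC·CA·AC·AB
    A ↦ AC
    B ↦ AB
    C ↦ CA
    D ↦ DC

A->AC, B->AB, C->CA, D->DC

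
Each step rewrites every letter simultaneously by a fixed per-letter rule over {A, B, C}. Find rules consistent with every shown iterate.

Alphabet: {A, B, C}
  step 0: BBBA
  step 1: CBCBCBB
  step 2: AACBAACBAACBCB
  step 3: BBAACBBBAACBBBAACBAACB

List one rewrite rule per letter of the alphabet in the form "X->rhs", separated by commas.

A->B, B->CB, C->AA

  step 2 ⇒ step 3: AACBAACBAACBCB ⇒ B·B·AA·CB·B·B·AA·CB·B·B·AA·CB·AA·CB
    A ↦ B
    B ↦ CB
    C ↦ AA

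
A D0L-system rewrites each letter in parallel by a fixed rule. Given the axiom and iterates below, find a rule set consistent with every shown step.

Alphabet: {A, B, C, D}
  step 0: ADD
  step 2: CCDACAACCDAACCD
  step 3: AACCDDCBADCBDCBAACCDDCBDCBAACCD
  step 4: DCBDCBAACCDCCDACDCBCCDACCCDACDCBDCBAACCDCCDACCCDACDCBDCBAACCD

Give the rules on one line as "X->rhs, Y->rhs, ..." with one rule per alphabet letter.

A->DCB, B->C, C->A, D->CCD

  step 3 ⇒ step 4: AACCDDCBADCBDCBAACCDDCBDCBAACCD ⇒ DCB·DCB·A·A·CCD·CCD·A·C·DCB·CCD·A·C·CCD·A·C·DCB·DCB·A·A·CCD·CCD·A·C·CCD·A·C·DCB·DCB·A·A·CCD
    A ↦ DCB
    B ↦ C
    C ↦ A
    D ↦ CCD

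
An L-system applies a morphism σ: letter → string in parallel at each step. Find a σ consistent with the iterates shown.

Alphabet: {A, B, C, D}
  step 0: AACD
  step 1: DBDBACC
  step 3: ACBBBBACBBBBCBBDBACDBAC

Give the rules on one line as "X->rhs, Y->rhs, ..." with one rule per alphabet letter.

  step 0 ⇒ step 1: AACD ⇒ DB·DB·AC·C
    A ↦ DB
    C ↦ AC
    D ↦ C
    B ↦ BB  (constrained at step 1)

A->DB, B->BB, C->AC, D->C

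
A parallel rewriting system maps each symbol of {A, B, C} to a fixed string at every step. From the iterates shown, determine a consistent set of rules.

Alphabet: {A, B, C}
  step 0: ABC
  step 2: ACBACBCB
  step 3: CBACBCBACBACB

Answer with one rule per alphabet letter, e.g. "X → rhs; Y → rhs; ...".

A->CB, B->CB, C->A

  step 2 ⇒ step 3: ACBACBCB ⇒ CB·A·CB·CB·A·CB·A·CB
    A ↦ CB
    B ↦ CB
    C ↦ A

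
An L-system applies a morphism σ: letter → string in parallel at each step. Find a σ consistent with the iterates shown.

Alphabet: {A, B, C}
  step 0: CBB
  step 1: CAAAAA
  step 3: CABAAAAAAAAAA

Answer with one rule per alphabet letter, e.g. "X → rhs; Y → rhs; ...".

A->B, B->AA, C->CA

  step 0 ⇒ step 1: CBB ⇒ CA·AA·AA
    B ↦ AA
    C ↦ CA
    A ↦ B  (constrained at step 1)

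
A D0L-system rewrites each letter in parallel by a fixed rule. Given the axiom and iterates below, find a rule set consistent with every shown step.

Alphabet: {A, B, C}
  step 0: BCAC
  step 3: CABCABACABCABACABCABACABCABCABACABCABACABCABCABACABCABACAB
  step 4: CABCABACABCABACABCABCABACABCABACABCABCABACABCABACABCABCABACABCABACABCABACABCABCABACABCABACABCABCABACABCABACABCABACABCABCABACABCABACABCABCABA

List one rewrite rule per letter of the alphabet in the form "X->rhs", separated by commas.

A->CAB, B->A, C->CAB

  step 3 ⇒ step 4: CABCABACABCABACABCABACABCABCABACABCABACABCABCABACABCABACAB ⇒ CAB·CAB·A·CAB·CAB·A·CAB·CAB·CAB·A·CAB·CAB·A·CAB·CAB·CAB·A·CAB·CAB·A·CAB·CAB·CAB·A·CAB·CAB·A·CAB·CAB·A·CAB·CAB·CAB·A·CAB·CAB·A·CAB·CAB·CAB·A·CAB·CAB·A·CAB·CAB·A·CAB·CAB·CAB·A·CAB·CAB·A·CAB·CAB·CAB·A
    A ↦ CAB
    B ↦ A
    C ↦ CAB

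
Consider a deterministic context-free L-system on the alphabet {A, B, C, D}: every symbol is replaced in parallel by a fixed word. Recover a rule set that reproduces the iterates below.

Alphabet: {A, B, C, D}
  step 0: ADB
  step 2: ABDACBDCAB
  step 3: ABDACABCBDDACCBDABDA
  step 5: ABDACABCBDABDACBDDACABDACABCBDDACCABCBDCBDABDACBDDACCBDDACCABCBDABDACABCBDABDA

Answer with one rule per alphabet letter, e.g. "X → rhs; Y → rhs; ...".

A->AB, B->DA, C->CBD, D->C

  step 2 ⇒ step 3: ABDACBDCAB ⇒ AB·DA·C·AB·CBD·DA·C·CBD·AB·DA
    A ↦ AB
    B ↦ DA
    C ↦ CBD
    D ↦ C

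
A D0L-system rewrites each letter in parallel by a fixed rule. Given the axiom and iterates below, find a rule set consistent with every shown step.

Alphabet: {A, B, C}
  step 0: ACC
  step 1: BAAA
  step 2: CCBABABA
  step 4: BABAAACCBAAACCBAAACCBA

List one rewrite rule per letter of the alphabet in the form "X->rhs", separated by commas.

A->BA, B->CC, C->A

  step 1 ⇒ step 2: BAAA ⇒ CC·BA·BA·BA
    A ↦ BA
    B ↦ CC
  step 0 ⇒ step 1: ACC ⇒ BA·A·A
    C ↦ A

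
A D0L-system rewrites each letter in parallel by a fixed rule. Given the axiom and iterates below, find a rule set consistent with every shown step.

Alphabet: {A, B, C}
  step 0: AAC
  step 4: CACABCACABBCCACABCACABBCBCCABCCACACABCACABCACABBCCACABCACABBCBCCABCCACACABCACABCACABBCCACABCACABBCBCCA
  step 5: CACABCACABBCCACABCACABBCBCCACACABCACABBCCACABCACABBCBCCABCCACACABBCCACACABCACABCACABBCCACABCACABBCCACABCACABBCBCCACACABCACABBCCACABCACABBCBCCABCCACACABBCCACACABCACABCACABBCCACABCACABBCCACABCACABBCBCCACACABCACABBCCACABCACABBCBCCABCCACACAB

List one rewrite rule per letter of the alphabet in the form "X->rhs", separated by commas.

A->CAB, B->BC, C->CA

  step 4 ⇒ step 5: CACABCACABBCCACABCACABBCBCCABCCACACABCACABCACABBCCACABCACABBCBCCABCCACACABCACABCACABBCCACABCACABBCBCCA ⇒ CA·CAB·CA·CAB·BC·CA·CAB·CA·CAB·BC·BC·CA·CA·CAB·CA·CAB·BC·CA·CAB·CA·CAB·BC·BC·CA·BC·CA·CA·CAB·BC·CA·CA·CAB·CA·CAB·CA·CAB·BC·CA·CAB·CA·CAB·BC·CA·CAB·CA·CAB·BC·BC·CA·CA·CAB·CA·CAB·BC·CA·CAB·CA·CAB·BC·BC·CA·BC·CA·CA·CAB·BC·CA·CA·CAB·CA·CAB·CA·CAB·BC·CA·CAB·CA·CAB·BC·CA·CAB·CA·CAB·BC·BC·CA·CA·CAB·CA·CAB·BC·CA·CAB·CA·CAB·BC·BC·CA·BC·CA·CA·CAB
    A ↦ CAB
    B ↦ BC
    C ↦ CA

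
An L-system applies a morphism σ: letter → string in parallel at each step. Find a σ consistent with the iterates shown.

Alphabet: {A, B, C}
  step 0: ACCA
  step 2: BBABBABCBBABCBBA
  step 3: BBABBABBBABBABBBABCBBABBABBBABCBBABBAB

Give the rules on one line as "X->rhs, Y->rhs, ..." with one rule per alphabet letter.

A->B, B->BBA, C->BC

  step 2 ⇒ step 3: BBABBABCBBABCBBA ⇒ BBA·BBA·B·BBA·BBA·B·BBA·BC·BBA·BBA·B·BBA·BC·BBA·BBA·B
    A ↦ B
    B ↦ BBA
    C ↦ BC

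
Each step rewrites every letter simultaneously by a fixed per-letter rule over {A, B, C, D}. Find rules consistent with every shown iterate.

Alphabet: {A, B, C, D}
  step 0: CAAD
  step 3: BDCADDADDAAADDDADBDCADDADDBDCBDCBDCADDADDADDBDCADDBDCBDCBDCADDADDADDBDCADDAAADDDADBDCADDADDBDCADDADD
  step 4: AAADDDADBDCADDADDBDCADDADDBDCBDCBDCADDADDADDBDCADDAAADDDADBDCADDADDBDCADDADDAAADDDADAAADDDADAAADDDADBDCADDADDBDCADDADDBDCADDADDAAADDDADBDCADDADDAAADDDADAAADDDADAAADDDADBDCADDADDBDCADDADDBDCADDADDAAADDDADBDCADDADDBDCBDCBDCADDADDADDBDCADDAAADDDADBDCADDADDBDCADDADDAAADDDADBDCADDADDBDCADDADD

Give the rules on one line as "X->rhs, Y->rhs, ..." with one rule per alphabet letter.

  step 3 ⇒ step 4: BDCADDADDAAADDDADBDCADDADDBDCBDCBDCADDADDADDBDCADDBDCBDCBDCADDADDADDBDCADDAAADDDADBDCADDADDBDCADDADD ⇒ AA·ADD·DAD·BDC·ADD·ADD·BDC·ADD·ADD·BDC·BDC·BDC·ADD·ADD·ADD·BDC·ADD·AA·ADD·DAD·BDC·ADD·ADD·BDC·ADD·ADD·AA·ADD·DAD·AA·ADD·DAD·AA·ADD·DAD·BDC·ADD·ADD·BDC·ADD·ADD·BDC·ADD·ADD·AA·ADD·DAD·BDC·ADD·ADD·AA·ADD·DAD·AA·ADD·DAD·AA·ADD·DAD·BDC·ADD·ADD·BDC·ADD·ADD·BDC·ADD·ADD·AA·ADD·DAD·BDC·ADD·ADD·BDC·BDC·BDC·ADD·ADD·ADD·BDC·ADD·AA·ADD·DAD·BDC·ADD·ADD·BDC·ADD·ADD·AA·ADD·DAD·BDC·ADD·ADD·BDC·ADD·ADD
    A ↦ BDC
    B ↦ AA
    C ↦ DAD
    D ↦ ADD

A->BDC, B->AA, C->DAD, D->ADD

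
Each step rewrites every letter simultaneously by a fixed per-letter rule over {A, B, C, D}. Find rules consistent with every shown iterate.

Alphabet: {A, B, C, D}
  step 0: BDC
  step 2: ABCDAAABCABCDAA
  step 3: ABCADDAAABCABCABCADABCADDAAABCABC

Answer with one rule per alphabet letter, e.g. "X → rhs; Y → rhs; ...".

A->ABC, B->A, C->D, D->DAA

  step 2 ⇒ step 3: ABCDAAABCABCDAA ⇒ ABC·A·D·DAA·ABC·ABC·ABC·A·D·ABC·A·D·DAA·ABC·ABC
    A ↦ ABC
    B ↦ A
    C ↦ D
    D ↦ DAA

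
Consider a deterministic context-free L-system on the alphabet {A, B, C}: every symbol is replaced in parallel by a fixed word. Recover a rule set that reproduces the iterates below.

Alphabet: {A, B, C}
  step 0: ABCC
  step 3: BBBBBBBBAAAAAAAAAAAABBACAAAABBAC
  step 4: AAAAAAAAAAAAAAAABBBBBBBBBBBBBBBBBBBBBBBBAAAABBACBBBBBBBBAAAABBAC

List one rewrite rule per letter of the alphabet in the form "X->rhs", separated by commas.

A->BB, B->AA, C->AC

  step 3 ⇒ step 4: BBBBBBBBAAAAAAAAAAAABBACAAAABBAC ⇒ AA·AA·AA·AA·AA·AA·AA·AA·BB·BB·BB·BB·BB·BB·BB·BB·BB·BB·BB·BB·AA·AA·BB·AC·BB·BB·BB·BB·AA·AA·BB·AC
    A ↦ BB
    B ↦ AA
    C ↦ AC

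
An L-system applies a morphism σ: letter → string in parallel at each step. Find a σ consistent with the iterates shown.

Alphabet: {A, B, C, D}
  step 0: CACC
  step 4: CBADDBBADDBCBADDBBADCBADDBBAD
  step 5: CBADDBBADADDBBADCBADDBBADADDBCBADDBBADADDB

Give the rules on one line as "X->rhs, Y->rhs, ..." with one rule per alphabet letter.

  step 4 ⇒ step 5: CBADDBBADDBCBADDBBADCBADDBBAD ⇒ CB·AD·D·B·B·AD·AD·D·B·B·AD·CB·AD·D·B·B·AD·AD·D·B·CB·AD·D·B·B·AD·AD·D·B
    A ↦ D
    B ↦ AD
    C ↦ CB
    D ↦ B

A->D, B->AD, C->CB, D->B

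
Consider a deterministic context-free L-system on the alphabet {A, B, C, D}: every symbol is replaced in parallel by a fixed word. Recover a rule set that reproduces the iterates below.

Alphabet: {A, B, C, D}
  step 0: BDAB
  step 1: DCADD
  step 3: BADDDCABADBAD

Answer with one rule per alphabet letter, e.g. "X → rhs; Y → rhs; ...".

A->D, B->D, C->BA, D->CA

  step 0 ⇒ step 1: BDAB ⇒ D·CA·D·D
    A ↦ D
    B ↦ D
    D ↦ CA
    C ↦ BA  (constrained at step 1)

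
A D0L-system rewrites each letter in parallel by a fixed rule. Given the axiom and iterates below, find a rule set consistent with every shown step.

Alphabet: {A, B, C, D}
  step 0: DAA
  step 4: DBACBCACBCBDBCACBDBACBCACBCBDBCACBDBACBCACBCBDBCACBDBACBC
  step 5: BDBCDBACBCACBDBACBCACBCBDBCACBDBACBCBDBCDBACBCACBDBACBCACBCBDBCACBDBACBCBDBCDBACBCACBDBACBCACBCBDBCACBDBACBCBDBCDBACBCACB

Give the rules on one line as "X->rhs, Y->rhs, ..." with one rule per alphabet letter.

  step 4 ⇒ step 5: DBACBCACBCBDBCACBDBACBCACBCBDBCACBDBACBCACBCBDBCACBDBACBC ⇒ BDB·C·DB·ACB·C·ACB·DB·ACB·C·ACB·C·BDB·C·ACB·DB·ACB·C·BDB·C·DB·ACB·C·ACB·DB·ACB·C·ACB·C·BDB·C·ACB·DB·ACB·C·BDB·C·DB·ACB·C·ACB·DB·ACB·C·ACB·C·BDB·C·ACB·DB·ACB·C·BDB·C·DB·ACB·C·ACB
    A ↦ DB
    B ↦ C
    C ↦ ACB
    D ↦ BDB

A->DB, B->C, C->ACB, D->BDB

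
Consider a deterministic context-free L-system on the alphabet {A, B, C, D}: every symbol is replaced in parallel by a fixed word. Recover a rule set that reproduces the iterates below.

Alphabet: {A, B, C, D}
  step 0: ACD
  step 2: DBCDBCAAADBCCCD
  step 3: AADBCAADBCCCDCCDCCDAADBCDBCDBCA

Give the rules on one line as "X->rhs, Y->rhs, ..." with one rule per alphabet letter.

A->CCD, B->A, C->DBC, D->A

  step 2 ⇒ step 3: DBCDBCAAADBCCCD ⇒ A·A·DBC·A·A·DBC·CCD·CCD·CCD·A·A·DBC·DBC·DBC·A
    A ↦ CCD
    B ↦ A
    C ↦ DBC
    D ↦ A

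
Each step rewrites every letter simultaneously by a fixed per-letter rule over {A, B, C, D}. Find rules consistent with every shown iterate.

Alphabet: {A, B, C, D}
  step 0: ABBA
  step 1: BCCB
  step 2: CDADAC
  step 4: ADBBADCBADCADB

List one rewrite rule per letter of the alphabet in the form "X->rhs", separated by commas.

A->B, B->C, C->DA, D->AD

  step 1 ⇒ step 2: BCCB ⇒ C·DA·DA·C
    B ↦ C
    C ↦ DA
  step 0 ⇒ step 1: ABBA ⇒ B·C·C·B
    A ↦ B
    D ↦ AD  (constrained at step 2)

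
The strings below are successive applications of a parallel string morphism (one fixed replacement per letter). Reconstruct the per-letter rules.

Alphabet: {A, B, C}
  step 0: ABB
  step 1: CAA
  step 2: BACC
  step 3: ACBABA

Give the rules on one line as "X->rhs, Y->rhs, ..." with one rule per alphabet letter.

A->C, B->A, C->BA

  step 2 ⇒ step 3: BACC ⇒ A·C·BA·BA
    A ↦ C
    B ↦ A
    C ↦ BA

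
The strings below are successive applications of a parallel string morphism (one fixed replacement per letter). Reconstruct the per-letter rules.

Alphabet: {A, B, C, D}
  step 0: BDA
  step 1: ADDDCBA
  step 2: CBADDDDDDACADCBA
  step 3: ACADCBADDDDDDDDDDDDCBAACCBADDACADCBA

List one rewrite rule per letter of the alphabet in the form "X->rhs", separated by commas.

A->CBA, B->AD, C->AC, D->DD

  step 2 ⇒ step 3: CBADDDDDDACADCBA ⇒ AC·AD·CBA·DD·DD·DD·DD·DD·DD·CBA·AC·CBA·DD·AC·AD·CBA
    A ↦ CBA
    B ↦ AD
    C ↦ AC
    D ↦ DD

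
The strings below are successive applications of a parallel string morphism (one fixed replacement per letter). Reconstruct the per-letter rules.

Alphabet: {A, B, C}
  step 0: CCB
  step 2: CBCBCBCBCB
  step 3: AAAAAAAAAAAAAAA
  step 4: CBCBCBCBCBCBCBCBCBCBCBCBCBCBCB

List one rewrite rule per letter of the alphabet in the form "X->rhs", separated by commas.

A->CB, B->A, C->AA

  step 3 ⇒ step 4: AAAAAAAAAAAAAAA ⇒ CB·CB·CB·CB·CB·CB·CB·CB·CB·CB·CB·CB·CB·CB·CB
    A ↦ CB
  step 2 ⇒ step 3: CBCBCBCBCB ⇒ AA·A·AA·A·AA·A·AA·A·AA·A
    B ↦ A
  step 2 ⇒ step 3: CBCBCBCBCB ⇒ AA·A·AA·A·AA·A·AA·A·AA·A
    C ↦ AA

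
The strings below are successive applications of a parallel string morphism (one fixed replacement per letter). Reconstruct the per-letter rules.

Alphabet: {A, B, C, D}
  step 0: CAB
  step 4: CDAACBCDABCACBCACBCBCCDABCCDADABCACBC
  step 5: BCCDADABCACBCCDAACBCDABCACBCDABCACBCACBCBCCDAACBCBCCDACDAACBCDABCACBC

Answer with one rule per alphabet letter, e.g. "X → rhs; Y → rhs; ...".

  step 4 ⇒ step 5: CDAACBCDABCACBCACBCBCCDABCCDADABCACBC ⇒ BC·C·DA·DA·BC·AC·BC·C·DA·AC·BC·DA·BC·AC·BC·DA·BC·AC·BC·AC·BC·BC·C·DA·AC·BC·BC·C·DA·C·DA·AC·BC·DA·BC·AC·BC
    A ↦ DA
    B ↦ AC
    C ↦ BC
    D ↦ C

A->DA, B->AC, C->BC, D->C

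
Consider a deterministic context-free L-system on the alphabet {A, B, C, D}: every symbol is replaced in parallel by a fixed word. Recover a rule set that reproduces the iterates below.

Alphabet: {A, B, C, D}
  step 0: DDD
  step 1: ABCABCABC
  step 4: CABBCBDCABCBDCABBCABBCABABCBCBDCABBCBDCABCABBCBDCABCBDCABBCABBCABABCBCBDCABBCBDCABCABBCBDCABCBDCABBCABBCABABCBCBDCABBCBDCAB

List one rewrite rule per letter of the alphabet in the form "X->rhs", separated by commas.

A->CBD, B->CAB, C->B, D->ABC

  step 0 ⇒ step 1: DDD ⇒ ABC·ABC·ABC
    D ↦ ABC
    A ↦ CBD  (constrained at step 1)
    B ↦ CAB  (constrained at step 1)
    C ↦ B  (constrained at step 1)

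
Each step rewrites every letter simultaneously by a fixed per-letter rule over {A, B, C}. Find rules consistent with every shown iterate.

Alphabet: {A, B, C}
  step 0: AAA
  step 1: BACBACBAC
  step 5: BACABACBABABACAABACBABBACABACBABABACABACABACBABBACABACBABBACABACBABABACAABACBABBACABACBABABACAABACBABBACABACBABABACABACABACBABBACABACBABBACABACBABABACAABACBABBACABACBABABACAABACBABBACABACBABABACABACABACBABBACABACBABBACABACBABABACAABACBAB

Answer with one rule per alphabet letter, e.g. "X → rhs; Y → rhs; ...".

  step 0 ⇒ step 1: AAA ⇒ BAC·BAC·BAC
    A ↦ BAC
    B ↦ A  (constrained at step 1)
    C ↦ BAB  (constrained at step 1)

A->BAC, B->A, C->BAB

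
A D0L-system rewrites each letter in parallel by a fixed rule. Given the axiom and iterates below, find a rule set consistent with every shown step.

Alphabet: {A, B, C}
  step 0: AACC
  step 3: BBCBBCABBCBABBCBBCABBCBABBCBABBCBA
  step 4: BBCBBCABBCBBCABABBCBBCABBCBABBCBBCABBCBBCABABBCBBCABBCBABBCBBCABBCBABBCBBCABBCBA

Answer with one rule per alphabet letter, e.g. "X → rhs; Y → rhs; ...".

A->BA, B->BBC, C->A

  step 3 ⇒ step 4: BBCBBCABBCBABBCBBCABBCBABBCBABBCBA ⇒ BBC·BBC·A·BBC·BBC·A·BA·BBC·BBC·A·BBC·BA·BBC·BBC·A·BBC·BBC·A·BA·BBC·BBC·A·BBC·BA·BBC·BBC·A·BBC·BA·BBC·BBC·A·BBC·BA
    A ↦ BA
    B ↦ BBC
    C ↦ A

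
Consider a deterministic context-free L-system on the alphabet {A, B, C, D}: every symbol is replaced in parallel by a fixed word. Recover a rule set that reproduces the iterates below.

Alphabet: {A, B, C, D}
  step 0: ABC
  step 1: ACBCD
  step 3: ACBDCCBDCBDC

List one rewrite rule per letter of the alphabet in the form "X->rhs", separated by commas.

A->ACB, B->C, C->D, D->CB

  step 0 ⇒ step 1: ABC ⇒ ACB·C·D
    A ↦ ACB
    B ↦ C
    C ↦ D
    D ↦ CB  (constrained at step 1)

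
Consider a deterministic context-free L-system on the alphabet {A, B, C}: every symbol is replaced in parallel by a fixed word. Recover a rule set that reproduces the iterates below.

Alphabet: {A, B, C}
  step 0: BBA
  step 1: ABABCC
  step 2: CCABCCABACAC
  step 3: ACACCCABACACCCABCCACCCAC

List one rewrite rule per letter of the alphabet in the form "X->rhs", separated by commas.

  step 2 ⇒ step 3: CCABCCABACAC ⇒ AC·AC·CC·AB·AC·AC·CC·AB·CC·AC·CC·AC
    A ↦ CC
    B ↦ AB
    C ↦ AC

A->CC, B->AB, C->AC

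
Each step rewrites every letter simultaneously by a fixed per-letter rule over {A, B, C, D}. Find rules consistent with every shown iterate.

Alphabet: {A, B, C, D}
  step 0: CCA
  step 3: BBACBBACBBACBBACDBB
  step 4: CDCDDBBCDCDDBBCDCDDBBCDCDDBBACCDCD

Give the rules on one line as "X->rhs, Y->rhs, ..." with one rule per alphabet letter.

  step 3 ⇒ step 4: BBACBBACBBACBBACDBB ⇒ CD·CD·D·BB·CD·CD·D·BB·CD·CD·D·BB·CD·CD·D·BB·AC·CD·CD
    A ↦ D
    B ↦ CD
    C ↦ BB
    D ↦ AC

A->D, B->CD, C->BB, D->AC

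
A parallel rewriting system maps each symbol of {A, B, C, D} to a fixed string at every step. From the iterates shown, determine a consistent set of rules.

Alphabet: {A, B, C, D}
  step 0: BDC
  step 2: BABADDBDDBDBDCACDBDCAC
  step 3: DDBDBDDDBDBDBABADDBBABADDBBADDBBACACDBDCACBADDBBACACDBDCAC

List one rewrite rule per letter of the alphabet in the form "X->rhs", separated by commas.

  step 2 ⇒ step 3: BABADDBDDBDBDCACDBDCAC ⇒ DDB·DBD·DDB·DBD·BA·BA·DDB·BA·BA·DDB·BA·DDB·BA·CAC·DBD·CAC·BA·DDB·BA·CAC·DBD·CAC
    A ↦ DBD
    B ↦ DDB
    C ↦ CAC
    D ↦ BA

A->DBD, B->DDB, C->CAC, D->BA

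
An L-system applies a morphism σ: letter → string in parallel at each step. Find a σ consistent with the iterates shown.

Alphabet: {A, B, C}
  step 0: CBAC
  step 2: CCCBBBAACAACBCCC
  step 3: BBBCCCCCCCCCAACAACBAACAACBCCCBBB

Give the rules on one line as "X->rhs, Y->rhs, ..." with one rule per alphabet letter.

  step 2 ⇒ step 3: CCCBBBAACAACBCCC ⇒ B·B·B·CCC·CCC·CCC·AAC·AAC·B·AAC·AAC·B·CCC·B·B·B
    A ↦ AAC
    B ↦ CCC
    C ↦ B

A->AAC, B->CCC, C->B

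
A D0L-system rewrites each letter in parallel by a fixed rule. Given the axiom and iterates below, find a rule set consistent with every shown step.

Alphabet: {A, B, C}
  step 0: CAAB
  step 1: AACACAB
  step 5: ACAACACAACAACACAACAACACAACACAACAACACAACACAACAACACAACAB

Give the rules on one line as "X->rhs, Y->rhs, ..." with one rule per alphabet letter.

A->AC, B->AB, C->A

  step 0 ⇒ step 1: CAAB ⇒ A·AC·AC·AB
    A ↦ AC
    B ↦ AB
    C ↦ A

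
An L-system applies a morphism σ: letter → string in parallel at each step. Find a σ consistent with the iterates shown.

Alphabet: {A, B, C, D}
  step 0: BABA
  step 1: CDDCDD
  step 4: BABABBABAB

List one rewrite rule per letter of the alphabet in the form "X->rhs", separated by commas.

  step 0 ⇒ step 1: BABA ⇒ CD·D·CD·D
    A ↦ D
    B ↦ CD
    C ↦ A  (constrained at step 1)
    D ↦ B  (constrained at step 1)

A->D, B->CD, C->A, D->B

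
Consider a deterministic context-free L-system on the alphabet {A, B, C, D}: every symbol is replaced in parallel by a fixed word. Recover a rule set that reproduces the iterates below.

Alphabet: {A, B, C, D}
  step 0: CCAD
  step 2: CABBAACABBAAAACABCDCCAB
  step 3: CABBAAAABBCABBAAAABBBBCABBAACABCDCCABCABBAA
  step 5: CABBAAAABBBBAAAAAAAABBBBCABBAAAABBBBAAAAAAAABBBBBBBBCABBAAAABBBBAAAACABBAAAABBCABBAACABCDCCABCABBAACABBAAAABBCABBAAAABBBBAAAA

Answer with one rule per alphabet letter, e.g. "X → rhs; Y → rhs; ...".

  step 2 ⇒ step 3: CABBAACABBAAAACABCDCCAB ⇒ CAB·B·AA·AA·B·B·CAB·B·AA·AA·B·B·B·B·CAB·B·AA·CAB·CDC·CAB·CAB·B·AA
    A ↦ B
    B ↦ AA
    C ↦ CAB
    D ↦ CDC

A->B, B->AA, C->CAB, D->CDC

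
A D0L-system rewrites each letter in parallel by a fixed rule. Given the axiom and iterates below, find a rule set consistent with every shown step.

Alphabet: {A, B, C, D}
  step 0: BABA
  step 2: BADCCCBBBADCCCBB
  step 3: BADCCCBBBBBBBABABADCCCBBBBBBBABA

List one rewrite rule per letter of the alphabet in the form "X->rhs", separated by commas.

A->DC, B->BA, C->BB, D->CC

  step 2 ⇒ step 3: BADCCCBBBADCCCBB ⇒ BA·DC·CC·BB·BB·BB·BA·BA·BA·DC·CC·BB·BB·BB·BA·BA
    A ↦ DC
    B ↦ BA
    C ↦ BB
    D ↦ CC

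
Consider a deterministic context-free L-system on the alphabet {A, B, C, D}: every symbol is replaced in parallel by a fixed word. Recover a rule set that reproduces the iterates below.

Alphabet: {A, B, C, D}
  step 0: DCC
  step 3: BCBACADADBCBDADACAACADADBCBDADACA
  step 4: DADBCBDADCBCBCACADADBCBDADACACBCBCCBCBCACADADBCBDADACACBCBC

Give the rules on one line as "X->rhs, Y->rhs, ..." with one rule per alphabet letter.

  step 3 ⇒ step 4: BCBACADADBCBDADACAACADADBCBDADACA ⇒ DAD·BCB·DAD·C·BCB·C·A·C·A·DAD·BCB·DAD·A·C·A·C·BCB·C·C·BCB·C·A·C·A·DAD·BCB·DAD·A·C·A·C·BCB·C
    A ↦ C
    B ↦ DAD
    C ↦ BCB
    D ↦ A

A->C, B->DAD, C->BCB, D->A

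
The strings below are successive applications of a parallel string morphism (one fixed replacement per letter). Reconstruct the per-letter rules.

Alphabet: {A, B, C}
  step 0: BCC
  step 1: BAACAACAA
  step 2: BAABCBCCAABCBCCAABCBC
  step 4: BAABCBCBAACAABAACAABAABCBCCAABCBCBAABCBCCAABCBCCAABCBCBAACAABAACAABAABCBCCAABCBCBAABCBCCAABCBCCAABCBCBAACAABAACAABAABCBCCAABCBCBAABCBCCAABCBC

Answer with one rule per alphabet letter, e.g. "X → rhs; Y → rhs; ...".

  step 1 ⇒ step 2: BAACAACAA ⇒ BAA·BC·BC·CAA·BC·BC·CAA·BC·BC
    A ↦ BC
    B ↦ BAA
    C ↦ CAA

A->BC, B->BAA, C->CAA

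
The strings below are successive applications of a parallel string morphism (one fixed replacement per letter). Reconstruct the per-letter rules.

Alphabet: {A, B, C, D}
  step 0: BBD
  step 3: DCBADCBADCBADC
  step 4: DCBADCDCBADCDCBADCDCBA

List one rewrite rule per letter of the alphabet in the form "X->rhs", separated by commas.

  step 3 ⇒ step 4: DCBADCBADCBADC ⇒ DC·BA·D·C·DC·BA·D·C·DC·BA·D·C·DC·BA
    A ↦ C
    B ↦ D
    C ↦ BA
    D ↦ DC

A->C, B->D, C->BA, D->DC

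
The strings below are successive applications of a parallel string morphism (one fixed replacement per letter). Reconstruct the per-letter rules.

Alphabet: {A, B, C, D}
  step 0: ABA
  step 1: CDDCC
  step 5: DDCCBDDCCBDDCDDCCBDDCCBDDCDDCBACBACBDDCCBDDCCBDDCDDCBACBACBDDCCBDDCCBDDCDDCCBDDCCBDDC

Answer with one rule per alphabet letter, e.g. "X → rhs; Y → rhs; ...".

A->C, B->DDC, C->B, D->BAC

  step 0 ⇒ step 1: ABA ⇒ C·DDC·C
    A ↦ C
    B ↦ DDC
    C ↦ B  (constrained at step 1)
    D ↦ BAC  (constrained at step 1)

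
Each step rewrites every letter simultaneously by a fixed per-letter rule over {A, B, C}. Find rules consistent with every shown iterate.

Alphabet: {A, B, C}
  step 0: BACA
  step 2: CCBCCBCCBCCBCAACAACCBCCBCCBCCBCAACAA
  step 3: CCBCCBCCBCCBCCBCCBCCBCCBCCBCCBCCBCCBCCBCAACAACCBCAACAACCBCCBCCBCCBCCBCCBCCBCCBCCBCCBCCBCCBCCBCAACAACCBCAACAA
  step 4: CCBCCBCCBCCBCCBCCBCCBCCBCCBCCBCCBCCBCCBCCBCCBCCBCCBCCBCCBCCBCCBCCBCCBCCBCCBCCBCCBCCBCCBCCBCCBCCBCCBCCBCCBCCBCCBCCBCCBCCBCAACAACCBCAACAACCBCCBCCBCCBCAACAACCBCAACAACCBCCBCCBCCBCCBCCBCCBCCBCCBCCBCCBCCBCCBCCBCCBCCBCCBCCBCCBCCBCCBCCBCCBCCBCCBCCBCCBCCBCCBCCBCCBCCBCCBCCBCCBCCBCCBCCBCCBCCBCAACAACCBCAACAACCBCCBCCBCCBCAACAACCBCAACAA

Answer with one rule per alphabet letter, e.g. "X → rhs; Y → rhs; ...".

  step 3 ⇒ step 4: CCBCCBCCBCCBCCBCCBCCBCCBCCBCCBCCBCCBCCBCAACAACCBCAACAACCBCCBCCBCCBCCBCCBCCBCCBCCBCCBCCBCCBCCBCAACAACCBCAACAA ⇒ CCB·CCB·CCB·CCB·CCB·CCB·CCB·CCB·CCB·CCB·CCB·CCB·CCB·CCB·CCB·CCB·CCB·CCB·CCB·CCB·CCB·CCB·CCB·CCB·CCB·CCB·CCB·CCB·CCB·CCB·CCB·CCB·CCB·CCB·CCB·CCB·CCB·CCB·CCB·CCB·CAA·CAA·CCB·CAA·CAA·CCB·CCB·CCB·CCB·CAA·CAA·CCB·CAA·CAA·CCB·CCB·CCB·CCB·CCB·CCB·CCB·CCB·CCB·CCB·CCB·CCB·CCB·CCB·CCB·CCB·CCB·CCB·CCB·CCB·CCB·CCB·CCB·CCB·CCB·CCB·CCB·CCB·CCB·CCB·CCB·CCB·CCB·CCB·CCB·CCB·CCB·CCB·CCB·CCB·CAA·CAA·CCB·CAA·CAA·CCB·CCB·CCB·CCB·CAA·CAA·CCB·CAA·CAA
    A ↦ CAA
    B ↦ CCB
    C ↦ CCB

A->CAA, B->CCB, C->CCB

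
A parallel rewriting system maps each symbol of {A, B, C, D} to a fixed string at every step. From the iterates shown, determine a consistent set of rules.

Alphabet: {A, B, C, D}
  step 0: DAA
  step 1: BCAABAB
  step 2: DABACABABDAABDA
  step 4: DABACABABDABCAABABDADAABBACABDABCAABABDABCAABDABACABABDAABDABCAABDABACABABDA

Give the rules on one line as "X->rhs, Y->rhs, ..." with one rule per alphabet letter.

  step 1 ⇒ step 2: BCAABAB ⇒ DA·BAC·AB·AB·DA·AB·DA
    A ↦ AB
    B ↦ DA
    C ↦ BAC
  step 0 ⇒ step 1: DAA ⇒ BCA·AB·AB
    D ↦ BCA

A->AB, B->DA, C->BAC, D->BCA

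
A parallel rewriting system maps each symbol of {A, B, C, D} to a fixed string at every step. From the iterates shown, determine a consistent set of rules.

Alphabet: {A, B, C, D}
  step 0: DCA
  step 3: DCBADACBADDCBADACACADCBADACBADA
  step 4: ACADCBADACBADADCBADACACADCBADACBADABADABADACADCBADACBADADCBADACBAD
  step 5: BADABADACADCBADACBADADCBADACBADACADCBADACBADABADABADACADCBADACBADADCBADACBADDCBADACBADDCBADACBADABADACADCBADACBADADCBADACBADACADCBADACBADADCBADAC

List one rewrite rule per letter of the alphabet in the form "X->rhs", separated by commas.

A->BAD, B->DC, C->A, D->AC

  step 4 ⇒ step 5: ACADCBADACBADADCBADACACADCBADACBADABADABADACADCBADACBADADCBADACBAD ⇒ BAD·A·BAD·AC·A·DC·BAD·AC·BAD·A·DC·BAD·AC·BAD·AC·A·DC·BAD·AC·BAD·A·BAD·A·BAD·AC·A·DC·BAD·AC·BAD·A·DC·BAD·AC·BAD·DC·BAD·AC·BAD·DC·BAD·AC·BAD·A·BAD·AC·A·DC·BAD·AC·BAD·A·DC·BAD·AC·BAD·AC·A·DC·BAD·AC·BAD·A·DC·BAD·AC
    A ↦ BAD
    B ↦ DC
    C ↦ A
    D ↦ AC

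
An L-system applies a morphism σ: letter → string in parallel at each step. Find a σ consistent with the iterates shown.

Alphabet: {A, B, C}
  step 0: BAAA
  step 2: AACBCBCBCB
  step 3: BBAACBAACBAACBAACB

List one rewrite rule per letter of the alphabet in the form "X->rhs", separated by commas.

  step 2 ⇒ step 3: AACBCBCBCB ⇒ B·B·AA·CB·AA·CB·AA·CB·AA·CB
    A ↦ B
    B ↦ CB
    C ↦ AA

A->B, B->CB, C->AA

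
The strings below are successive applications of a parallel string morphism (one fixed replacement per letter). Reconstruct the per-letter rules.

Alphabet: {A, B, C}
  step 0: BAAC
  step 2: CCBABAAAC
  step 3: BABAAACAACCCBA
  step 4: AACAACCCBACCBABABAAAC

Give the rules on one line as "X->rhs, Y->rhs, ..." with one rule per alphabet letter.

  step 3 ⇒ step 4: BABAAACAACCCBA ⇒ AA·C·AA·C·C·C·BA·C·C·BA·BA·BA·AA·C
    A ↦ C
    B ↦ AA
    C ↦ BA

A->C, B->AA, C->BA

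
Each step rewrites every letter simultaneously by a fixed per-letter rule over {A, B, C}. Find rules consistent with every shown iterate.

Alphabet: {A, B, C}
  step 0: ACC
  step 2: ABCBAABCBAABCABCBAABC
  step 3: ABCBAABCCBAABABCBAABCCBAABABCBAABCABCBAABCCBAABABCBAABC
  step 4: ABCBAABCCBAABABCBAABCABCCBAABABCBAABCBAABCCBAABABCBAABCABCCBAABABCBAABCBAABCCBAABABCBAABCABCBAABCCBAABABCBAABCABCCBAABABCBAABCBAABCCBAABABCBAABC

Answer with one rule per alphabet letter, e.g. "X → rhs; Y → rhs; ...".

  step 3 ⇒ step 4: ABCBAABCCBAABABCBAABCCBAABABCBAABCABCBAABCCBAABABCBAABC ⇒ AB·CBA·ABC·CBA·AB·AB·CBA·ABC·ABC·CBA·AB·AB·CBA·AB·CBA·ABC·CBA·AB·AB·CBA·ABC·ABC·CBA·AB·AB·CBA·AB·CBA·ABC·CBA·AB·AB·CBA·ABC·AB·CBA·ABC·CBA·AB·AB·CBA·ABC·ABC·CBA·AB·AB·CBA·AB·CBA·ABC·CBA·AB·AB·CBA·ABC
    A ↦ AB
    B ↦ CBA
    C ↦ ABC

A->AB, B->CBA, C->ABC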